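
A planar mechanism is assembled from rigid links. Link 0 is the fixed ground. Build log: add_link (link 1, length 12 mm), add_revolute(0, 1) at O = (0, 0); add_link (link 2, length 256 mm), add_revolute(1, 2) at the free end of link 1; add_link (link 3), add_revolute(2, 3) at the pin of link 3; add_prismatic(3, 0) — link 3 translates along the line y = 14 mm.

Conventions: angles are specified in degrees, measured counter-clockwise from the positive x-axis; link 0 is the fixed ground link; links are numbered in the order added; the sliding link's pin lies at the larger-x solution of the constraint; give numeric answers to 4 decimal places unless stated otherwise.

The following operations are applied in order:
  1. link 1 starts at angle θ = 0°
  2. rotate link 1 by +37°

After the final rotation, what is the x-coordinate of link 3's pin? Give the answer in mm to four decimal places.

geometry: r = 12 mm, L = 256 mm, e = 14 mm; θ starts at 0°
rotate link 1 by +37°: θ ← 0° +37° = 37°
crank pin P = (r cos θ, r sin θ) = (9.583626, 7.221780)
h = r sin θ − e = 7.221780 − 14 = -6.778220
x = r cos θ + √(L² − h²) = 9.583626 + 255.910249 = 265.493875

265.4939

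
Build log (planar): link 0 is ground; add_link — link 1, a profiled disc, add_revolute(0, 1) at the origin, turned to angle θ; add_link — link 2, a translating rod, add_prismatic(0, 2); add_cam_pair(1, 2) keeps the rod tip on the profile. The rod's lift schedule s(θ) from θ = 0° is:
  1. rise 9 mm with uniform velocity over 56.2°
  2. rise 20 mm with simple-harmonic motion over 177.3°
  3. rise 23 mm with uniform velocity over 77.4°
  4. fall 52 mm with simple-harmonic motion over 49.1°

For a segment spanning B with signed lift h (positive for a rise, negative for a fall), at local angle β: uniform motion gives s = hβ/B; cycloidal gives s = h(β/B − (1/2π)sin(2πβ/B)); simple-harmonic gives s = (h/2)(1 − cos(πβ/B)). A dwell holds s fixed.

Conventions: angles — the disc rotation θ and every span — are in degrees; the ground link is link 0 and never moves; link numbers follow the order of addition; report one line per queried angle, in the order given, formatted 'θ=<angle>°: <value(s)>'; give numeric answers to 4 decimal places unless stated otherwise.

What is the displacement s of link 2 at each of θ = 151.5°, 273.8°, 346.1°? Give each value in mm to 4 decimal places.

seg 1 [0°–56.2°] uniform, h=9: full span → s += 9 → s = 9.0000
seg 2 [56.2°–233.5°] simple-harmonic, h=20: θ=151.5° here. β=95.3, B=177.3. 20/2·(1 − cos(π·0.5375)) = 11.1756 → s = 20.1756
seg 2 [56.2°–233.5°] simple-harmonic, h=20: full span → s += 20 → s = 29.0000
seg 3 [233.5°–310.9°] uniform, h=23: θ=273.8° here. β=40.3, B=77.4. 23·40.3/77.4 = 11.9755 → s = 40.9755
seg 3 [233.5°–310.9°] uniform, h=23: full span → s += 23 → s = 52.0000
seg 4 [310.9°–360°] simple-harmonic, h=-52: θ=346.1° here. β=35.2, B=49.1. -52/2·(1 − cos(π·0.7169)) = -42.3774 → s = 9.6226

θ=151.5°: 20.1756
θ=273.8°: 40.9755
θ=346.1°: 9.6226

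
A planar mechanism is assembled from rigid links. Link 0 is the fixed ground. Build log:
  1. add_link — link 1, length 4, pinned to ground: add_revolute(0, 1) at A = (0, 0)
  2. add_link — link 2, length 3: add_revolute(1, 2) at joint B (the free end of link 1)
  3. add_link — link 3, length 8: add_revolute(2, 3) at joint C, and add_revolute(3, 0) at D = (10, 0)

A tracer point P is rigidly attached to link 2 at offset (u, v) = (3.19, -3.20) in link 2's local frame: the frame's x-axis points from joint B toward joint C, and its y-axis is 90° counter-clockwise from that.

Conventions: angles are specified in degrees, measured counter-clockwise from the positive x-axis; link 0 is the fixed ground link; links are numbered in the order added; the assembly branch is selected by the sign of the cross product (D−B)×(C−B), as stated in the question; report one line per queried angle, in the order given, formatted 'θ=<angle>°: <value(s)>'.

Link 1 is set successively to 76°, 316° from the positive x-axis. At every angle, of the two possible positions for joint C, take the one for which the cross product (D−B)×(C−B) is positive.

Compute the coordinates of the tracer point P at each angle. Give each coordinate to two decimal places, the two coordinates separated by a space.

A=(0,0), D=(10.00,0)
θ=76°: B = A + 4.00·(cos76°, sin76°) = (0.9677, 3.8812)
θ=76°: |BD| = 9.8309
θ=76°: circle(B,3.00) ∩ circle(D,8.00): a=2.1181, h=2.1245
θ=76°:   candidates: C₊=(3.7525,4.9969) cross=20.886; C₋=(2.0750,1.0930) cross=-20.886
θ=76°:   branch + wants cross > 0 → take C=(3.7525,4.9969) (cross=20.886)
θ=76°: ex = (C−B)/|BC| = (0.9283,0.3719); ey = (-0.3719,0.9283)
θ=76°: P = B + 3.19·ex + -3.20·ey = (5.1190,2.0971)
θ=316°: B = A + 4.00·(cos316°, sin316°) = (2.8774, -2.7786)
θ=316°: |BD| = 7.6454
θ=316°: circle(B,3.00) ∩ circle(D,8.00): a=0.2258, h=2.9915
θ=316°:   candidates: C₊=(2.0005,0.0904) cross=22.871; C₋=(4.1749,-5.4835) cross=-22.871
θ=316°:   branch + wants cross > 0 → take C=(2.0005,0.0904) (cross=22.871)
θ=316°: ex = (C−B)/|BC| = (-0.2923,0.9563); ey = (-0.9563,-0.2923)
θ=316°: P = B + 3.19·ex + -3.20·ey = (5.0052,1.2074)

θ=76°: 5.12 2.10
θ=316°: 5.01 1.21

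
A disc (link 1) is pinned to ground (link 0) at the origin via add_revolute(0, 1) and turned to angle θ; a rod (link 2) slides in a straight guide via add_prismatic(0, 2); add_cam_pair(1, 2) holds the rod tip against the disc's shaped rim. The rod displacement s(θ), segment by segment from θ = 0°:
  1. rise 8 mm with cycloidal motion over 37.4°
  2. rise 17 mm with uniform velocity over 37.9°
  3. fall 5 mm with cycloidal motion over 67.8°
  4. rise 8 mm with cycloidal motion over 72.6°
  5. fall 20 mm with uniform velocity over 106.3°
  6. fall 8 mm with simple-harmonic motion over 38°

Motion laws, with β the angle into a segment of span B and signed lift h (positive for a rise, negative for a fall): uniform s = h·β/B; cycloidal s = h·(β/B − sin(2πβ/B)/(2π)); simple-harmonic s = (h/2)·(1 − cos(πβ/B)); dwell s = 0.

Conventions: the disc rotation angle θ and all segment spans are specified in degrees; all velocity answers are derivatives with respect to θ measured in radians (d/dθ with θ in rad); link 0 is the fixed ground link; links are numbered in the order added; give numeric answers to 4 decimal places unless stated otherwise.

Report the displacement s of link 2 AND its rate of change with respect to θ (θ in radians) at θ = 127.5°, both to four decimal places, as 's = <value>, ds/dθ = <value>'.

segment 1 (0° to 37.4°, cycloidal, h = 8) is passed completely: s = 0.0000 + (8) = 8.0000
segment 2 (37.4° to 75.3°, uniform, h = 17) is passed completely: s = 8.0000 + (17) = 25.0000
θ = 127.5° falls in segment 3 (75.3° to 143.1°, cycloidal, h = -5): β = 127.5 − 75.3 = 52.2°, B = 67.8°; Δs = -5·(0.7699 − sin(2π·0.7699)/(2π)) = -4.6391; s = 25.0000 − 4.6391 = 20.3609
velocity in seg [75.3°–143.1°] (cycloidal), θ in radians: β = 52.2° = 0.9111 rad, B = 67.8° = 1.1833 rad; ds/dθ = (h/B)(1 − cos(2πβ/B)) = ((-5)/1.1833)(1 − cos(2π·0.7699)) = -3.698106 mm/rad

s = 20.3609, ds/dθ = -3.6981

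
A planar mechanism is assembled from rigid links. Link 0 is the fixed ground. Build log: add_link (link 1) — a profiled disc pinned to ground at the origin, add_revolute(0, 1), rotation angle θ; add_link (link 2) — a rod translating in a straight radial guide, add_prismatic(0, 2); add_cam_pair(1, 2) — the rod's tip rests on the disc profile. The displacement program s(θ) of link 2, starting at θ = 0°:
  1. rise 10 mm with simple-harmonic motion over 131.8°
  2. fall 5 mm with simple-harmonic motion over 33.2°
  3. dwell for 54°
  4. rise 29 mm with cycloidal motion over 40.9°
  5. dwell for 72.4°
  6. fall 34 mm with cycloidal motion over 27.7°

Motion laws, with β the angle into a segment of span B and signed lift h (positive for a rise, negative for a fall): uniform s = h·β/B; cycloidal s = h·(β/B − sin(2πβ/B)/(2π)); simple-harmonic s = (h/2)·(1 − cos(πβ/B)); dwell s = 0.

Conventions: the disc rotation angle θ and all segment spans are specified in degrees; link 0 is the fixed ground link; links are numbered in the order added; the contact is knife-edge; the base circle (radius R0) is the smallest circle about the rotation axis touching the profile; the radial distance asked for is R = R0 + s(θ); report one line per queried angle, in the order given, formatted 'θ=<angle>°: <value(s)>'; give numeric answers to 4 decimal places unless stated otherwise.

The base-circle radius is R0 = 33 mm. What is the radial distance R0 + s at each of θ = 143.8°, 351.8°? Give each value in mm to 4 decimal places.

seg 1 [0°–131.8°] simple-harmonic, h=10: full span → s += 10 → s = 10.0000
seg 2 [131.8°–165°] simple-harmonic, h=-5: θ=143.8° here. β=12, B=33.2. -5/2·(1 − cos(π·0.3614)) = -1.4458 → s = 8.5542
seg 2 [131.8°–165°] simple-harmonic, h=-5: full span → s += -5 → s = 5.0000
seg 3 [165°–219°] dwell: s stays 5.0000
seg 4 [219°–259.9°] cycloidal, h=29: full span → s += 29 → s = 34.0000
seg 5 [259.9°–332.3°] dwell: s stays 34.0000
seg 6 [332.3°–360°] cycloidal, h=-34: θ=351.8° here. β=19.5, B=27.7. -34·(0.7040 − sin(2π·0.7040)/(2π)) = -29.1216 → s = 4.8784
θ=143.8°: R = R0 + s = 33 + 8.5542 = 41.5542
θ=351.8°: R = R0 + s = 33 + 4.8784 = 37.8784

θ=143.8°: 41.5542
θ=351.8°: 37.8784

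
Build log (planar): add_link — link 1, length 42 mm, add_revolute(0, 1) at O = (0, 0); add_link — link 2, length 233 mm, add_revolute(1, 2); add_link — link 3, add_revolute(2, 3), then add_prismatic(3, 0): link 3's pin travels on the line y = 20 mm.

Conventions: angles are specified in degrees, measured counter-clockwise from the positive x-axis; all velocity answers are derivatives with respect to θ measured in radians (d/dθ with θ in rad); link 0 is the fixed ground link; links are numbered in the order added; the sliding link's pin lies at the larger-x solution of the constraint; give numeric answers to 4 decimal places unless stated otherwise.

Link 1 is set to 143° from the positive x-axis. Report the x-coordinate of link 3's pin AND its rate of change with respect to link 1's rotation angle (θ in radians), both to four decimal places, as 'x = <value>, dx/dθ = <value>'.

geometry: r = 42 mm, L = 233 mm, e = 20 mm
crank pin P = (r cos θ, r sin θ) = (-33.542691, 25.276231)
h = r sin θ − e = 25.276231 − 20 = 5.276231
x = r cos θ + √(L² − h²) = -33.542691 + 232.940253 = 199.397561
dx/dθ = −r sin θ − h·r cos θ/√(L² − h²) (θ in radians; h = 5.276231) = -24.516470

x = 199.3976, dx/dθ = -24.5165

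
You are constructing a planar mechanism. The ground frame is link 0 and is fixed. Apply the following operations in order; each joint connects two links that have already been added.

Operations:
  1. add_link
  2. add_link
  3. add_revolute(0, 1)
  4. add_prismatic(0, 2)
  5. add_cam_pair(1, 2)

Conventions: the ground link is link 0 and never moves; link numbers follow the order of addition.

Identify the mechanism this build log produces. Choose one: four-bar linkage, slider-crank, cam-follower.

links: 3 (incl. ground); joints: 1 revolute, 1 prismatic, 1 higher (cam) pair, forming one closed loop
3 links, revolute + prismatic + higher pair in one loop → cam-follower

cam-follower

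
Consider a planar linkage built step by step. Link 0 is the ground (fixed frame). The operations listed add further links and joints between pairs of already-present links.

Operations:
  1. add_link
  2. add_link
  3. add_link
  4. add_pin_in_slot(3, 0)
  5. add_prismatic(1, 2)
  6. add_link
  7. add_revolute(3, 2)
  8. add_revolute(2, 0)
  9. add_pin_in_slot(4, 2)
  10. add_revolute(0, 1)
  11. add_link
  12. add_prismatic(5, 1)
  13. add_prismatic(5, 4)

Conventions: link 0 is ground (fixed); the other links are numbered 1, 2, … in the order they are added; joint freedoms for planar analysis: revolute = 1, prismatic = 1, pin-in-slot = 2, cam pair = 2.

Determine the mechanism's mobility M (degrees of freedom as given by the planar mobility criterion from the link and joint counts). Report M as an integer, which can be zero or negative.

ground; <1,0,0>
#1 <2,0,0>
#2 <3,0,0>
#3 <4,0,0>
PS:3↔0 J2 <4,0,1>
P:1↔2 J1 <4,1,1>
#4 <5,1,1>
R:3↔2 J1 <5,2,1>
R:2↔0 J1 <5,3,1>
PS:4↔2 J2 <5,3,2>
R:0↔1 J1 <5,4,2>
#5 <6,4,2>
P:5↔1 J1 <6,5,2>
P:5↔4 J1 <6,6,2>
3×5 − 2×6 − 1×2 = 1

M = 1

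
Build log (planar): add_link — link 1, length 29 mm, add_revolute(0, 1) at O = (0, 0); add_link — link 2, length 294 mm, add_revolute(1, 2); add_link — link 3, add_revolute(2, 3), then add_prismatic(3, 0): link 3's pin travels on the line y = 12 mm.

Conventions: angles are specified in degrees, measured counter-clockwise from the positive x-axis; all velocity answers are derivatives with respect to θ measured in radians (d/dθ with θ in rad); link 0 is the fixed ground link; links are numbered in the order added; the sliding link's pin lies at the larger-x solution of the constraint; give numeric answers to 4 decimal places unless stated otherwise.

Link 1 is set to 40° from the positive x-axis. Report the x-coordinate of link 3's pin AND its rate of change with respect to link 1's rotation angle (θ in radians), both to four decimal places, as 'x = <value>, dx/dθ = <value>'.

geometry: r = 29 mm, L = 294 mm, e = 12 mm
crank pin P = (r cos θ, r sin θ) = (22.215289, 18.640841)
h = r sin θ − e = 18.640841 − 12 = 6.640841
x = r cos θ + √(L² − h²) = 22.215289 + 293.924989 = 316.140278
dx/dθ = −r sin θ − h·r cos θ/√(L² − h²) (θ in radians; h = 6.640841) = -19.142765

x = 316.1403, dx/dθ = -19.1428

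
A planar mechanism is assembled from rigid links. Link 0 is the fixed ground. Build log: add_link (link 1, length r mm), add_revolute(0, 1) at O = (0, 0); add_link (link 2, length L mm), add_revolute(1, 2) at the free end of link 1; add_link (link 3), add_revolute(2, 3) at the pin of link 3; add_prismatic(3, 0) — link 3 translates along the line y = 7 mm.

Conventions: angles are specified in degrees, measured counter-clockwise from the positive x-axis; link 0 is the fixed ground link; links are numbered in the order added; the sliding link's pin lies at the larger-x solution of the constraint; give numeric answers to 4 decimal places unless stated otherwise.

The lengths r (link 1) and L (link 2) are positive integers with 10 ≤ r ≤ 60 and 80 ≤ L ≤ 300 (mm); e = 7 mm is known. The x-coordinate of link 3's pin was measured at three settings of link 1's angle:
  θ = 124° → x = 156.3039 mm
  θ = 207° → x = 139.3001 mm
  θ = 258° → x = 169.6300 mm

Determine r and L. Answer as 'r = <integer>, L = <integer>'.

constraint per measurement: (x − r cos θ)² + (r sin θ − e)² = L²
subtracting the θ₁ and θ₂ equations cancels the r² and L² terms:
r = (x₁² − x₂²) / (2[(x₁cos θ₁ + e sin θ₁) − (x₂cos θ₂ + e sin θ₂)]) = 55.0000 → r = 55
L² = (x₁ − r cos θ₁)² + (r sin θ₁ − e)² = 36480.9937 → L = 191.0000 → L = 191
check at θ₃=258°: x = 169.6300 (printed 169.6300) ✓

r = 55, L = 191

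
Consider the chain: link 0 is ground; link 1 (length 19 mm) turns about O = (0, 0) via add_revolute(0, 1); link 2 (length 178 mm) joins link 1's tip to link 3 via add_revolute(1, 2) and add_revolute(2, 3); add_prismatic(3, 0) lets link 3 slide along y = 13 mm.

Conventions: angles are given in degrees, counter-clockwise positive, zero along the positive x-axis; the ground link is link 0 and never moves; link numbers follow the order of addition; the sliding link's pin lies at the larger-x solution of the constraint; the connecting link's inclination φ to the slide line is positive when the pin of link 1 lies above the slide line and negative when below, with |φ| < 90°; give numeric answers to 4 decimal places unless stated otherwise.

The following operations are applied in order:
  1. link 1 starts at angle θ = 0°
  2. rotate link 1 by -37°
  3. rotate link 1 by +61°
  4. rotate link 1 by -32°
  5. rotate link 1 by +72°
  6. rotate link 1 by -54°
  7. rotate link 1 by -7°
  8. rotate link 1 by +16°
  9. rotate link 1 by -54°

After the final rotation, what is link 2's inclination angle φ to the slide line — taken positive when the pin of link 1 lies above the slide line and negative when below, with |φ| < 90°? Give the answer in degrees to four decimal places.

geometry: r = 19 mm, L = 178 mm, e = 13 mm; θ starts at 0°
rotate link 1 by -37°: θ ← 0° -37° = -37°
rotate link 1 by +61°: θ ← -37° +61° = 24°
rotate link 1 by -32°: θ ← 24° -32° = -8°
rotate link 1 by +72°: θ ← -8° +72° = 64°
rotate link 1 by -54°: θ ← 64° -54° = 10°
rotate link 1 by -7°: θ ← 10° -7° = 3°
rotate link 1 by +16°: θ ← 3° +16° = 19°
rotate link 1 by -54°: θ ← 19° -54° = -35°
h = r sin θ − e = -10.897952 − 13 = -23.897952
sin φ = h / L = -23.897952 / 178 = -0.13425816
φ = arcsin(-0.13425816) = -7.715725°

-7.7157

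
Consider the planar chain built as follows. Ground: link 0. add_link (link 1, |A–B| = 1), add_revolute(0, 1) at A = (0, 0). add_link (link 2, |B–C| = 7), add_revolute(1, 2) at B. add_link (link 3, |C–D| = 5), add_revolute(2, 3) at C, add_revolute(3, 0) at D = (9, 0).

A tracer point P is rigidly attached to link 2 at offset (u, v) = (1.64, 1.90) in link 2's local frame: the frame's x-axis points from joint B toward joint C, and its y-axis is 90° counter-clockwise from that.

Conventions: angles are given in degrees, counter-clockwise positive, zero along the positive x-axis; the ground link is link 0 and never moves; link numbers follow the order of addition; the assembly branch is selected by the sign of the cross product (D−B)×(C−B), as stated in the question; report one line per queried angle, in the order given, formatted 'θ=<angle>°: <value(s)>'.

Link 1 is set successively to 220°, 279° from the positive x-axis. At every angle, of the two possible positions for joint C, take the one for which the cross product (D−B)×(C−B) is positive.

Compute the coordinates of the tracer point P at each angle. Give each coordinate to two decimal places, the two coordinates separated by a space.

A=(0,0), D=(9.00,0)
θ=220°: B = A + 1.00·(cos220°, sin220°) = (-0.7660, -0.6428)
θ=220°: |BD| = 9.7872
θ=220°: circle(B,7.00) ∩ circle(D,5.00): a=6.1197, h=3.3985
θ=220°:   candidates: C₊=(5.1172,3.1502) cross=33.261; C₋=(5.5636,-3.6320) cross=-33.261
θ=220°:   branch + wants cross > 0 → take C=(5.1172,3.1502) (cross=33.261)
θ=220°: ex = (C−B)/|BC| = (0.8405,0.5419); ey = (-0.5419,0.8405)
θ=220°: P = B + 1.64·ex + 1.90·ey = (-0.4172,1.8428)
θ=279°: B = A + 1.00·(cos279°, sin279°) = (0.1564, -0.9877)
θ=279°: |BD| = 8.8985
θ=279°: circle(B,7.00) ∩ circle(D,5.00): a=5.7978, h=3.9224
θ=279°:   candidates: C₊=(5.4831,3.5540) cross=34.904; C₋=(6.3538,-4.2424) cross=-34.904
θ=279°:   branch + wants cross > 0 → take C=(5.4831,3.5540) (cross=34.904)
θ=279°: ex = (C−B)/|BC| = (0.7609,0.6488); ey = (-0.6488,0.7609)
θ=279°: P = B + 1.64·ex + 1.90·ey = (0.1716,1.5222)

θ=220°: -0.42 1.84
θ=279°: 0.17 1.52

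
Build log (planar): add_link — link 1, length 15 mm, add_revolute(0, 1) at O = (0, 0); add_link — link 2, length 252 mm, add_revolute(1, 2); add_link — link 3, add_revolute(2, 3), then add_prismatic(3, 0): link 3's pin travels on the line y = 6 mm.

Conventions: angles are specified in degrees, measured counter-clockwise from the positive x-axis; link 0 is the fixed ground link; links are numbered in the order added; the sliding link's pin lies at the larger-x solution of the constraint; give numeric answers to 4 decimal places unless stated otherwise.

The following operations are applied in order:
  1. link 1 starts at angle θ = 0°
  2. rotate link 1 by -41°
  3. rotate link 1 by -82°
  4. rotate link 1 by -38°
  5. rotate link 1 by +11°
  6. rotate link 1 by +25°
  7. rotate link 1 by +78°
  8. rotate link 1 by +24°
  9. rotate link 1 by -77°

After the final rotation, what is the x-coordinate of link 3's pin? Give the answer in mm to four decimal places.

geometry: r = 15 mm, L = 252 mm, e = 6 mm; θ starts at 0°
rotate link 1 by -41°: θ ← 0° -41° = -41°
rotate link 1 by -82°: θ ← -41° -82° = -123°
rotate link 1 by -38°: θ ← -123° -38° = -161°
rotate link 1 by +11°: θ ← -161° +11° = -150°
rotate link 1 by +25°: θ ← -150° +25° = -125°
rotate link 1 by +78°: θ ← -125° +78° = -47°
rotate link 1 by +24°: θ ← -47° +24° = -23°
rotate link 1 by -77°: θ ← -23° -77° = -100°
crank pin P = (r cos θ, r sin θ) = (-2.604723, -14.772116)
h = r sin θ − e = -14.772116 − 6 = -20.772116
x = r cos θ + √(L² − h²) = -2.604723 + 251.142428 = 248.537705

248.5377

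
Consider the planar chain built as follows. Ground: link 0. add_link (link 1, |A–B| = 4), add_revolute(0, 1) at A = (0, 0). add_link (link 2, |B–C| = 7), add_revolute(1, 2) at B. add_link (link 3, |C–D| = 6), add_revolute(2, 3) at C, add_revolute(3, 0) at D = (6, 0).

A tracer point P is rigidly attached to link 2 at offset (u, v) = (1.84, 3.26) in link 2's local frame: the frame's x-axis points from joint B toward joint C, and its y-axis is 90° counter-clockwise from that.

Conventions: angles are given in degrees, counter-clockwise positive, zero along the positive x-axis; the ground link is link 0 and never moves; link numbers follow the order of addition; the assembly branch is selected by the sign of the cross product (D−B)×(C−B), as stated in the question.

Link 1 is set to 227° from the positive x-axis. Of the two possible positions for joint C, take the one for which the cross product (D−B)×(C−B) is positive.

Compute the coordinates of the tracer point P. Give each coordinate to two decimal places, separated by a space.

A=(0,0), D=(6.00,0)
B = A + 4.00·(cos227°, sin227°) = (-2.7280, -2.9254)
|BD| = 9.2052
circle(B,7.00) ∩ circle(D,6.00): a=5.3087, h=4.5626
  candidates: C₊=(0.8555,3.0878) cross=42.000; C₋=(3.7555,-5.5644) cross=-42.000
  branch + wants cross > 0 → take C=(0.8555,3.0878) (cross=42.000)
ex = (C−B)/|BC| = (0.5119,0.8590); ey = (-0.8590,0.5119)
P = B + 1.84·ex + 3.26·ey = (-4.5865,0.3241)

-4.59 0.32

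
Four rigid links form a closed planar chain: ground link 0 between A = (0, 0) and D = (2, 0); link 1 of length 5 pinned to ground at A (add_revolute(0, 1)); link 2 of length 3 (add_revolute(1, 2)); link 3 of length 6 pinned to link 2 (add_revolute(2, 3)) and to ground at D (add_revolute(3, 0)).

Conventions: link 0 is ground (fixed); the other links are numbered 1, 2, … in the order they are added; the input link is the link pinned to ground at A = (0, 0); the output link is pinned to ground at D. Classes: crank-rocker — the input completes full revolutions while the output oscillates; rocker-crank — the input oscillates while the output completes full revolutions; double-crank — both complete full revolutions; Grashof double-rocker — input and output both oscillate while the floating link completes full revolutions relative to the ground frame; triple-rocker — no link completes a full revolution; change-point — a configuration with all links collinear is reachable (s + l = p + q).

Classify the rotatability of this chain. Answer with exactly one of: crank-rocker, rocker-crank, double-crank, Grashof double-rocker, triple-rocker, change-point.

lengths: ground=2, input=5, coupler=3, output=6
sorted: s=2 (shortest), l=6 (longest), p+q=8
s + l = 8 vs p + q = 8
s + l = p + q → change-point (collinear configuration reachable)

change-point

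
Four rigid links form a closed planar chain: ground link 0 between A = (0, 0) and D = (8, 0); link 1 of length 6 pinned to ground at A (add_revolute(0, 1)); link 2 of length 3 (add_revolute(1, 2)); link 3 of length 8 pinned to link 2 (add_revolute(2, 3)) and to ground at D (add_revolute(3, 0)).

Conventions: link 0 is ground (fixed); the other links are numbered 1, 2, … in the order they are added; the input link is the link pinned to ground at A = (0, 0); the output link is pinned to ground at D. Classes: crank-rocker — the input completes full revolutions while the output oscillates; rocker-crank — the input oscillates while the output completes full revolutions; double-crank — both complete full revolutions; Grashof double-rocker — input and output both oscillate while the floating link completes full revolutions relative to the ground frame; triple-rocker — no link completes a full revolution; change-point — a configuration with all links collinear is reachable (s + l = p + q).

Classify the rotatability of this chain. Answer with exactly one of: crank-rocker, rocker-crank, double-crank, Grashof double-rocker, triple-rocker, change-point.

lengths: ground=8, input=6, coupler=3, output=8
sorted: s=3 (shortest), l=8 (longest), p+q=14
s + l = 11 vs p + q = 14
s + l < p + q (Grashof) with shortest = coupler link → Grashof double-rocker

Grashof double-rocker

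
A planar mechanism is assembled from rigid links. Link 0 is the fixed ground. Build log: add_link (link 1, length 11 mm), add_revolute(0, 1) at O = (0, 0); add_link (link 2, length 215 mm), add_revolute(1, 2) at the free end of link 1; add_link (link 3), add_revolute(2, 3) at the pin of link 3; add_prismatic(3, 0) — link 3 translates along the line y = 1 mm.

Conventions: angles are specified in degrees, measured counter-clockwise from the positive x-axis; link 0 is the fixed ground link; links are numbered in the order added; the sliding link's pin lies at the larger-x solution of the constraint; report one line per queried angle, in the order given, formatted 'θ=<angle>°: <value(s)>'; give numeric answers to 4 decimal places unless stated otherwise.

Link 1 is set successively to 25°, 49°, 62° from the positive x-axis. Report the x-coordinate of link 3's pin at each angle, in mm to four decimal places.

geometry: r = 11 mm, L = 215 mm, e = 1 mm
θ=25°: crank pin P = (r cos θ, r sin θ) = (9.969386, 4.648801)
θ=25°: h = r sin θ − e = 4.648801 − 1 = 3.648801
θ=25°: x = r cos θ + √(L² − h²) = 9.969386 + 214.969036 = 224.938421
θ=49°: crank pin P = (r cos θ, r sin θ) = (7.216649, 8.301805)
θ=49°: h = r sin θ − e = 8.301805 − 1 = 7.301805
θ=49°: x = r cos θ + √(L² − h²) = 7.216649 + 214.875973 = 222.092622
θ=62°: crank pin P = (r cos θ, r sin θ) = (5.164187, 9.712424)
θ=62°: h = r sin θ − e = 9.712424 − 1 = 8.712424
θ=62°: x = r cos θ + √(L² − h²) = 5.164187 + 214.823401 = 219.987588

θ=25°: 224.9384
θ=49°: 222.0926
θ=62°: 219.9876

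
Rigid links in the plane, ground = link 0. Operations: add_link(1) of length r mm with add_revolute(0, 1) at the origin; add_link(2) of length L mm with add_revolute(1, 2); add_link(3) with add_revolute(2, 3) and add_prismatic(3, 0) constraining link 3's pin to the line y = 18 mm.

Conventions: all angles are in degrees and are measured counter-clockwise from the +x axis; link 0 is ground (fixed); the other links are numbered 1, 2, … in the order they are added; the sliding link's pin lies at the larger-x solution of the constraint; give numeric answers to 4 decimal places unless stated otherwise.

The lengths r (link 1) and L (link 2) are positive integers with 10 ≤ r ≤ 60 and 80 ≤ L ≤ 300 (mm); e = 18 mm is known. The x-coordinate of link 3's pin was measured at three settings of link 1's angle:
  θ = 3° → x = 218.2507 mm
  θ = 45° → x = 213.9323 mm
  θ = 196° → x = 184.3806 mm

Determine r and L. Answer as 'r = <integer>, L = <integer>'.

constraint per measurement: (x − r cos θ)² + (r sin θ − e)² = L²
subtracting the θ₁ and θ₂ equations cancels the r² and L² terms:
r = (x₁² − x₂²) / (2[(x₁cos θ₁ + e sin θ₁) − (x₂cos θ₂ + e sin θ₂)]) = 16.9999 → r = 17
L² = (x₁ − r cos θ₁)² + (r sin θ₁ − e)² = 40803.9842 → L = 202.0000 → L = 202
check at θ₃=196°: x = 184.3806 (printed 184.3806) ✓

r = 17, L = 202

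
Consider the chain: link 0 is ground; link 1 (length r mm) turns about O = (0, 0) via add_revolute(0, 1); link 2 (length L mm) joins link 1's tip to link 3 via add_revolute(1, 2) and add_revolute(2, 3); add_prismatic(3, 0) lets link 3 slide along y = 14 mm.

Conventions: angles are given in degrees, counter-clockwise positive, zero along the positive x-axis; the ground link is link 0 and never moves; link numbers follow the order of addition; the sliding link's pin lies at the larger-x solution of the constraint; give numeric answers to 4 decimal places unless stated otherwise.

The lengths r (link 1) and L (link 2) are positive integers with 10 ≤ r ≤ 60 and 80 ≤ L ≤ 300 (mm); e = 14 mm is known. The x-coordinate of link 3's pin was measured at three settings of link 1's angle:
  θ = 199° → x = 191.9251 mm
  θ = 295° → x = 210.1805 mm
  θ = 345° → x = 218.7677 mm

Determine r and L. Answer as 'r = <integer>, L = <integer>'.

constraint per measurement: (x − r cos θ)² + (r sin θ − e)² = L²
subtracting the θ₁ and θ₂ equations cancels the r² and L² terms:
r = (x₁² − x₂²) / (2[(x₁cos θ₁ + e sin θ₁) − (x₂cos θ₂ + e sin θ₂)]) = 14.0000 → r = 14
L² = (x₁ − r cos θ₁)² + (r sin θ₁ − e)² = 42435.9916 → L = 206.0000 → L = 206
check at θ₃=345°: x = 218.7677 (printed 218.7677) ✓

r = 14, L = 206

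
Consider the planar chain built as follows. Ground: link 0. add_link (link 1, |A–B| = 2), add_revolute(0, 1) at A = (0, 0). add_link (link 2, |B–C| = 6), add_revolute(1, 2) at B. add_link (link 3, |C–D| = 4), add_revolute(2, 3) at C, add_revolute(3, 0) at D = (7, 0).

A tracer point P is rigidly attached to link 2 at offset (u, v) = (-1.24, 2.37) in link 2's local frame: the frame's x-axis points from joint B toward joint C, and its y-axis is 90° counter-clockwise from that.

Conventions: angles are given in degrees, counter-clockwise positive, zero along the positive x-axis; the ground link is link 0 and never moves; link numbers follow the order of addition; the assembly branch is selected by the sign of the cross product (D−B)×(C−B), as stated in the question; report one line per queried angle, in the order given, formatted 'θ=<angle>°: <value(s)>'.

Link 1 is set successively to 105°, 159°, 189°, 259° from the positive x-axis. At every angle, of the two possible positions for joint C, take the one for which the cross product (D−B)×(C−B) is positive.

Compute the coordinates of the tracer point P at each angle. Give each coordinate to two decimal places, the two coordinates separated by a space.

A=(0,0), D=(7.00,0)
θ=105°: B = A + 2.00·(cos105°, sin105°) = (-0.5176, 1.9319)
θ=105°: |BD| = 7.7619
θ=105°: circle(B,6.00) ∩ circle(D,4.00): a=5.1693, h=3.0461
θ=105°:   candidates: C₊=(5.2471,3.5955) cross=23.643; C₋=(3.7309,-2.3049) cross=-23.643
θ=105°:   branch + wants cross > 0 → take C=(5.2471,3.5955) (cross=23.643)
θ=105°: ex = (C−B)/|BC| = (0.9608,0.2773); ey = (-0.2773,0.9608)
θ=105°: P = B + -1.24·ex + 2.37·ey = (-2.3661,3.8651)
θ=159°: B = A + 2.00·(cos159°, sin159°) = (-1.8672, 0.7167)
θ=159°: |BD| = 8.8961
θ=159°: circle(B,6.00) ∩ circle(D,4.00): a=5.5721, h=2.2252
θ=159°:   candidates: C₊=(3.8661,2.4857) cross=19.795; C₋=(3.5076,-1.9501) cross=-19.795
θ=159°:   branch + wants cross > 0 → take C=(3.8661,2.4857) (cross=19.795)
θ=159°: ex = (C−B)/|BC| = (0.9555,0.2948); ey = (-0.2948,0.9555)
θ=159°: P = B + -1.24·ex + 2.37·ey = (-3.7508,2.6158)
θ=189°: B = A + 2.00·(cos189°, sin189°) = (-1.9754, -0.3129)
θ=189°: |BD| = 8.9808
θ=189°: circle(B,6.00) ∩ circle(D,4.00): a=5.6039, h=2.1439
θ=189°:   candidates: C₊=(3.5504,2.0250) cross=19.254; C₋=(3.6998,-2.2602) cross=-19.254
θ=189°:   branch + wants cross > 0 → take C=(3.5504,2.0250) (cross=19.254)
θ=189°: ex = (C−B)/|BC| = (0.9210,0.3896); ey = (-0.3896,0.9210)
θ=189°: P = B + -1.24·ex + 2.37·ey = (-4.0408,1.3867)
θ=259°: B = A + 2.00·(cos259°, sin259°) = (-0.3816, -1.9633)
θ=259°: |BD| = 7.6382
θ=259°: circle(B,6.00) ∩ circle(D,4.00): a=5.1283, h=3.1145
θ=259°:   candidates: C₊=(3.7739,2.3648) cross=23.790; C₋=(5.3749,-3.6550) cross=-23.790
θ=259°:   branch + wants cross > 0 → take C=(3.7739,2.3648) (cross=23.790)
θ=259°: ex = (C−B)/|BC| = (0.6926,0.7213); ey = (-0.7213,0.6926)
θ=259°: P = B + -1.24·ex + 2.37·ey = (-2.9500,-1.2163)

θ=105°: -2.37 3.87
θ=159°: -3.75 2.62
θ=189°: -4.04 1.39
θ=259°: -2.95 -1.22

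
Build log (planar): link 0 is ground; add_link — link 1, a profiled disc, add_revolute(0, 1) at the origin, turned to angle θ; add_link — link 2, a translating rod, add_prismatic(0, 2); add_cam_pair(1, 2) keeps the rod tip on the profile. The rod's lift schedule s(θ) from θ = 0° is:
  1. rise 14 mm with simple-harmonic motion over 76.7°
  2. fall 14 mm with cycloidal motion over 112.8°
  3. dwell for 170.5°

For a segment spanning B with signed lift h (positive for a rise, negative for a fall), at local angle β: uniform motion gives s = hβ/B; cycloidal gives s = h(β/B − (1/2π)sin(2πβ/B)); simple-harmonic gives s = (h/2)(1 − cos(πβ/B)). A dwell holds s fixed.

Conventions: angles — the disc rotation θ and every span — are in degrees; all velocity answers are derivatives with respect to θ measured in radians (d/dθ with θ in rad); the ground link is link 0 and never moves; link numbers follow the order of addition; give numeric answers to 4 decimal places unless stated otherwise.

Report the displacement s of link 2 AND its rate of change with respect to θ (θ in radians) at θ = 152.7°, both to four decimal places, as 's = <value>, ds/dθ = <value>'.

seg 1 [0°–76.7°] simple-harmonic, h=14: full span → s += 14 → s = 14.0000
seg 2 [76.7°–189.5°] cycloidal, h=-14: θ=152.7° here. β=76, B=112.8. -14·(0.6738 − sin(2π·0.6738)/(2π)) = -11.4100 → s = 2.5900
velocity in seg [76.7°–189.5°] (cycloidal), θ in radians: β = 76° = 1.3265 rad, B = 112.8° = 1.9687 rad; ds/dθ = (h/B)(1 − cos(2πβ/B)) = ((-14)/1.9687)(1 − cos(2π·0.6738)) = -10.388898 mm/rad

s = 2.5900, ds/dθ = -10.3889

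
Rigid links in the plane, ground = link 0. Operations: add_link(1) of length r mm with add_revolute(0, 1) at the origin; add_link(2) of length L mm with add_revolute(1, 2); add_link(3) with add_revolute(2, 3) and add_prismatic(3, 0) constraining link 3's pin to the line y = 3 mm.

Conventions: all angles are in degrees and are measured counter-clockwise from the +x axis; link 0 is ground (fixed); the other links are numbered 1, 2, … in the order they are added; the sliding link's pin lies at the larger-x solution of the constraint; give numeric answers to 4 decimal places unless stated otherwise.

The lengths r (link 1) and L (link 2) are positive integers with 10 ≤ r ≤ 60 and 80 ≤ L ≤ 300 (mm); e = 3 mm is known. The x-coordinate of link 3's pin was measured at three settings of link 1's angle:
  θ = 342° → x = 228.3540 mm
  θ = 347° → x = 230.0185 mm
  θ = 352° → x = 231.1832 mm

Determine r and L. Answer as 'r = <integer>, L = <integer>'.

constraint per measurement: (x − r cos θ)² + (r sin θ − e)² = L²
subtracting the θ₁ and θ₂ equations cancels the r² and L² terms:
r = (x₁² − x₂²) / (2[(x₁cos θ₁ + e sin θ₁) − (x₂cos θ₂ + e sin θ₂)]) = 52.9998 → r = 53
L² = (x₁ − r cos θ₁)² + (r sin θ₁ − e)² = 32040.9954 → L = 179.0000 → L = 179
check at θ₃=352°: x = 231.1832 (printed 231.1832) ✓

r = 53, L = 179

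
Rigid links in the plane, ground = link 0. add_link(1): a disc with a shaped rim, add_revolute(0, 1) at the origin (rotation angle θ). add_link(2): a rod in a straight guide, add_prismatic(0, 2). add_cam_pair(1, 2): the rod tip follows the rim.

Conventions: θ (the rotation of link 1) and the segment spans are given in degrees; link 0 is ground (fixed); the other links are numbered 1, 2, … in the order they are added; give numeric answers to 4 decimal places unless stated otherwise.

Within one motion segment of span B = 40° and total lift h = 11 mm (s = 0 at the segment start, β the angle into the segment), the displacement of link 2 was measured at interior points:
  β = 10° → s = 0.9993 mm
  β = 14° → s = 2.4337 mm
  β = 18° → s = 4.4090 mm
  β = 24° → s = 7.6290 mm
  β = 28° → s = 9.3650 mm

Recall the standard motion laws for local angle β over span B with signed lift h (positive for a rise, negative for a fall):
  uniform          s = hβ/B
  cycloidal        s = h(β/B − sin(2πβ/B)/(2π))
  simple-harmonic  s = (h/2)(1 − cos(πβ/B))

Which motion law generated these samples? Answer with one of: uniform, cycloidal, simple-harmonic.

candidates at β/B = r: uniform s = h·r (linear in β); cycloidal s = h·(r − sin(2πr)/(2π)); simple-harmonic s = (h/2)(1 − cos(πr))
β=10°: printed 0.9993 | uniform 2.7500, cycloidal 0.9993, simple-harmonic 1.6109
β=14°: printed 2.4337 | uniform 3.8500, cycloidal 2.4337, simple-harmonic 3.0031
β=18°: printed 4.4090 | uniform 4.9500, cycloidal 4.4090, simple-harmonic 4.6396
β=24°: printed 7.6290 | uniform 6.6000, cycloidal 7.6290, simple-harmonic 7.1996
β=28°: printed 9.3650 | uniform 7.7000, cycloidal 9.3650, simple-harmonic 8.7328
only one law matches every sample → cycloidal

cycloidal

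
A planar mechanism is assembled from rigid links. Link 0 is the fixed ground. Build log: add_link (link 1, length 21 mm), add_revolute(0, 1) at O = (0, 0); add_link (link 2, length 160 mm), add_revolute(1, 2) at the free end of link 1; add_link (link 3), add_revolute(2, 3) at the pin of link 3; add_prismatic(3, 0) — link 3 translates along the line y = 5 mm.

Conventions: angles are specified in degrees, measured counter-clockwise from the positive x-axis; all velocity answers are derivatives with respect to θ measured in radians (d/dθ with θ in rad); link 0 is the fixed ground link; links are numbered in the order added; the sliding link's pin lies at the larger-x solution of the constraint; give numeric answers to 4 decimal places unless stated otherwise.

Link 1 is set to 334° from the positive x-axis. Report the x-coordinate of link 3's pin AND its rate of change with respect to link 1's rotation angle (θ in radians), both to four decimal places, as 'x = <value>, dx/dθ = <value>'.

geometry: r = 21 mm, L = 160 mm, e = 5 mm
crank pin P = (r cos θ, r sin θ) = (18.874675, -9.205794)
h = r sin θ − e = -9.205794 − 5 = -14.205794
x = r cos θ + √(L² − h²) = 18.874675 + 159.368113 = 178.242788
dx/dθ = −r sin θ − h·r cos θ/√(L² − h²) (θ in radians; h = -14.205794) = 10.888250

x = 178.2428, dx/dθ = 10.8882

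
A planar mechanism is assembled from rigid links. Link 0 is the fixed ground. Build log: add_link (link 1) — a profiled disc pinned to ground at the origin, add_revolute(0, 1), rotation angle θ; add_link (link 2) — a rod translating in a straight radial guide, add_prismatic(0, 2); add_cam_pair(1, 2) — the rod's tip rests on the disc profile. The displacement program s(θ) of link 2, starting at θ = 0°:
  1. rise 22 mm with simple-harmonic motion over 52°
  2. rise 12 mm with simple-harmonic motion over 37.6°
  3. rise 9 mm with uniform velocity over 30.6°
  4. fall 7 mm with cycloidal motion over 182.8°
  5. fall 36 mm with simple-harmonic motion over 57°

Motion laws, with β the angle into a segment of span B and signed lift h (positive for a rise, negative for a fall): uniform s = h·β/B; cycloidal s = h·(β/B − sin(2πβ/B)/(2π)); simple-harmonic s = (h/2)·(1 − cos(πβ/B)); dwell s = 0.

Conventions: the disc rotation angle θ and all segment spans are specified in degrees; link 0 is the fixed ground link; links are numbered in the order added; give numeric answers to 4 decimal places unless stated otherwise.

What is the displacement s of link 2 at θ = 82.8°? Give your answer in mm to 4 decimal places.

seg 1 [0°–52°] simple-harmonic, h=22: full span → s += 22 → s = 22.0000
seg 2 [52°–89.6°] simple-harmonic, h=12: θ=82.8° here. β=30.8, B=37.6. 12/2·(1 − cos(π·0.8191)) = 11.0574 → s = 33.0574

33.0574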